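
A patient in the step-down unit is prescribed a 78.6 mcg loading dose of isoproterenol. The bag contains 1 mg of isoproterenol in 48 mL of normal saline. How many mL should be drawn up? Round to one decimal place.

3.8 mL

Concentration = 1 mg ÷ 48 mL = 0.02083333 mg/mL = 20.83333 mcg/mL
Volume = 78.6 mcg ÷ 20.83333 mcg/mL = 3.7728 mL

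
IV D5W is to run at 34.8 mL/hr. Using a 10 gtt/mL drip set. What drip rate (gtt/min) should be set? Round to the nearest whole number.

34.8 mL/hr ÷ 60 min/hr = 0.58 mL/min
0.58 mL/min × 10 gtt/mL = 5.8 gtt/min

6 gtt/min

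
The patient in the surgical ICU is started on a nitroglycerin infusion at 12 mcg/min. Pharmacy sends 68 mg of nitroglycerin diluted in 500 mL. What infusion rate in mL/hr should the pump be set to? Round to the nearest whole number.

12 mcg/min × 60 min/hr = 720 mcg/hr
Concentration = 68 mg ÷ 500 mL = 0.136 mg/mL = 136 mcg/mL
Rate = 720 mcg/hr ÷ 136 mcg/mL = 5.294118 mL/hr

5 mL/hr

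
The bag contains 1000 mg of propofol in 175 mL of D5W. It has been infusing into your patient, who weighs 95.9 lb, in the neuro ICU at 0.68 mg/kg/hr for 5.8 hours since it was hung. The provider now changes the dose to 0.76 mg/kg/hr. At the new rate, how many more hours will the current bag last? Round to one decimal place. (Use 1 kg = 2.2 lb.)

Initial rate:
Weight = 95.9 lb ÷ 2.2 lb/kg = 43.59091 kg
Dose = 0.68 mg/kg/hr × 43.59091 kg = 29.64182 mg/hr
Concentration = 1000 mg ÷ 175 mL = 5.714286 mg/mL
Rate = 29.64182 mg/hr ÷ 5.714286 mg/mL = 5.187318 mL/hr
Volume infused so far = 5.187318 mL/hr × 5.8 hr = 30.08645 mL
Volume remaining = 175 − 30.08645 = 144.9136 mL
New rate:
Dose = 0.76 mg/kg/hr × 43.59091 kg = 33.12909 mg/hr
Rate = 33.12909 mg/hr ÷ 5.714286 mg/mL = 5.797591 mL/hr
Time remaining = 144.9136 mL ÷ 5.797591 mL/hr = 24.99548 hr

25.0 hours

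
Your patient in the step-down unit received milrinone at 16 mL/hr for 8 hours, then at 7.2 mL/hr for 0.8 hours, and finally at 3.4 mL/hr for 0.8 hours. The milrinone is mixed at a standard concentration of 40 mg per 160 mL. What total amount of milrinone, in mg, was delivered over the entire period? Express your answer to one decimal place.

34.1 mg

Concentration = 40 mg ÷ 160 mL = 0.25 mg/mL
Stage 1: 16 mL/hr × 8 hr = 128 mL → 128 mL × 0.25 mg/mL = 32 mg
Stage 2: 7.2 mL/hr × 0.8 hr = 5.76 mL → 5.76 mL × 0.25 mg/mL = 1.44 mg
Stage 3: 3.4 mL/hr × 0.8 hr = 2.72 mL → 2.72 mL × 0.25 mg/mL = 0.68 mg
Total = 32 + 1.44 + 0.68 = 34.12 mg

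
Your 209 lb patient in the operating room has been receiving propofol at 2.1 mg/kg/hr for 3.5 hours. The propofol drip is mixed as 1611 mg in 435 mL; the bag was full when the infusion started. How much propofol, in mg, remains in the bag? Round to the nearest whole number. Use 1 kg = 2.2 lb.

913 mg

Weight = 209 lb ÷ 2.2 lb/kg = 95 kg
Dose = 2.1 mg/kg/hr × 95 kg = 199.5 mg/hr
Concentration = 1611 mg ÷ 435 mL = 3.703448 mg/mL
Rate = 199.5 mg/hr ÷ 3.703448 mg/mL = 53.86872 mL/hr
Volume infused = 53.86872 mL/hr × 3.5 hr = 188.5405 mL
Volume remaining = 435 − 188.5405 = 246.4595 mL
Drug remaining = 246.4595 mL × 3.703448 mg/mL = 912.75 mg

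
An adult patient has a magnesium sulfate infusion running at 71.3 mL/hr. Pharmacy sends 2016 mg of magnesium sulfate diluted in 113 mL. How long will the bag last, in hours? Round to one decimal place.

Duration = 113 mL ÷ 71.3 mL/hr = 1.584853 hr

1.6 hours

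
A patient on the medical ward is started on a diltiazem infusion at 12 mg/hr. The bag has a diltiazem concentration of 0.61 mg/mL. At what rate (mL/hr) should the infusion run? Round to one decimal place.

Rate = 12 mg/hr ÷ 0.61 mg/mL = 19.67213 mL/hr

19.7 mL/hr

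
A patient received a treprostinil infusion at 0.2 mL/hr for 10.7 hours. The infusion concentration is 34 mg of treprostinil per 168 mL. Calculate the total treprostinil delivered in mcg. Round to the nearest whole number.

433 mcg

Concentration = 34 mg ÷ 168 mL = 0.202381 mg/mL = 202381 ng/mL
Drug rate = 0.2 mL/hr × 202381 ng/mL = 40476.19 ng/hr
Total = 40476.19 ng/hr × 10.7 hr = 433095.2 ng = 433.0952 mcg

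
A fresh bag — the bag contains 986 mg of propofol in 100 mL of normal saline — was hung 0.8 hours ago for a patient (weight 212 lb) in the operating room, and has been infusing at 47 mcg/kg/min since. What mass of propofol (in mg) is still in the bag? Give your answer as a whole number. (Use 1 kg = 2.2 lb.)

Weight = 212 lb ÷ 2.2 lb/kg = 96.36364 kg
Dose = 47 mcg/kg/min × 96.36364 kg = 4529.091 mcg/min
4529.091 mcg/min × 60 min/hr = 271745.5 mcg/hr
Concentration = 986 mg ÷ 100 mL = 9.86 mg/mL = 9860 mcg/mL
Rate = 271745.5 mcg/hr ÷ 9860 mcg/mL = 27.56039 mL/hr
Volume infused = 27.56039 mL/hr × 0.8 hr = 22.04831 mL
Volume remaining = 100 − 22.04831 = 77.95169 mL
Drug remaining = 77.95169 mL × 9860 mcg/mL = 768603.6 mcg = 768.6036 mg

769 mg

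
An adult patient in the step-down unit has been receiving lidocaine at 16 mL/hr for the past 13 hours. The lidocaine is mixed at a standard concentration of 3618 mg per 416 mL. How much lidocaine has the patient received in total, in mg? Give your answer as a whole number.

1809 mg

Concentration = 3618 mg ÷ 416 mL = 8.697115 mg/mL
Drug rate = 16 mL/hr × 8.697115 mg/mL = 139.1538 mg/hr
Total = 139.1538 mg/hr × 13 hr = 1809 mg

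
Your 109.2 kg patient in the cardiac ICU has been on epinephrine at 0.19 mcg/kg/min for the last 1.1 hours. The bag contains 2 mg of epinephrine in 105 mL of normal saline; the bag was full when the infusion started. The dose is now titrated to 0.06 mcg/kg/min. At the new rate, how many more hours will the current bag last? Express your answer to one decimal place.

Initial rate:
Dose = 0.19 mcg/kg/min × 109.2 kg = 20.748 mcg/min
20.748 mcg/min × 60 min/hr = 1244.88 mcg/hr
Concentration = 2 mg ÷ 105 mL = 0.01904762 mg/mL = 19.04762 mcg/mL
Rate = 1244.88 mcg/hr ÷ 19.04762 mcg/mL = 65.3562 mL/hr
Volume infused so far = 65.3562 mL/hr × 1.1 hr = 71.89182 mL
Volume remaining = 105 − 71.89182 = 33.10818 mL
New rate:
Dose = 0.06 mcg/kg/min × 109.2 kg = 6.552 mcg/min
6.552 mcg/min × 60 min/hr = 393.12 mcg/hr
Rate = 393.12 mcg/hr ÷ 19.04762 mcg/mL = 20.6388 mL/hr
Time remaining = 33.10818 mL ÷ 20.6388 mL/hr = 1.604172 hr

1.6 hours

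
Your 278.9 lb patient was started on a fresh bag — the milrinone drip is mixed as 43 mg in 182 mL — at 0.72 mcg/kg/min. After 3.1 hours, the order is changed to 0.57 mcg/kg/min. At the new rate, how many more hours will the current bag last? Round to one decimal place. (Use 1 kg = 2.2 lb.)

Initial rate:
Weight = 278.9 lb ÷ 2.2 lb/kg = 126.7727 kg
Dose = 0.72 mcg/kg/min × 126.7727 kg = 91.27636 mcg/min
91.27636 mcg/min × 60 min/hr = 5476.582 mcg/hr
Concentration = 43 mg ÷ 182 mL = 0.2362637 mg/mL = 236.2637 mcg/mL
Rate = 5476.582 mcg/hr ÷ 236.2637 mcg/mL = 23.17995 mL/hr
Volume infused so far = 23.17995 mL/hr × 3.1 hr = 71.85785 mL
Volume remaining = 182 − 71.85785 = 110.1422 mL
New rate:
Dose = 0.57 mcg/kg/min × 126.7727 kg = 72.26045 mcg/min
72.26045 mcg/min × 60 min/hr = 4335.627 mcg/hr
Rate = 4335.627 mcg/hr ÷ 236.2637 mcg/mL = 18.35079 mL/hr
Time remaining = 110.1422 mL ÷ 18.35079 mL/hr = 6.002037 hr

6.0 hours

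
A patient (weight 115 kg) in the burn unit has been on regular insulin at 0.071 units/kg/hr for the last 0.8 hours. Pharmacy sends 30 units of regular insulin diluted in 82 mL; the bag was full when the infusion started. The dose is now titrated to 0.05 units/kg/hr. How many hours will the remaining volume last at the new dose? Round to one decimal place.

Initial rate:
Dose = 0.071 units/kg/hr × 115 kg = 8.165 units/hr
Concentration = 30 units ÷ 82 mL = 0.3658537 units/mL
Rate = 8.165 units/hr ÷ 0.3658537 units/mL = 22.31767 mL/hr
Volume infused so far = 22.31767 mL/hr × 0.8 hr = 17.85413 mL
Volume remaining = 82 − 17.85413 = 64.14587 mL
New rate:
Dose = 0.05 units/kg/hr × 115 kg = 5.75 units/hr
Rate = 5.75 units/hr ÷ 0.3658537 units/mL = 15.71667 mL/hr
Time remaining = 64.14587 mL ÷ 15.71667 mL/hr = 4.081391 hr

4.1 hours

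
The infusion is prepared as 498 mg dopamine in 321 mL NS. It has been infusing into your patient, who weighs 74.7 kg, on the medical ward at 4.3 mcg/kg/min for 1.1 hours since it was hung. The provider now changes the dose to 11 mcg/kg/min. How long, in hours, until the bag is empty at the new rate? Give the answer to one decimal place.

9.7 hours

Initial rate:
Dose = 4.3 mcg/kg/min × 74.7 kg = 321.21 mcg/min
321.21 mcg/min × 60 min/hr = 19272.6 mcg/hr
Concentration = 498 mg ÷ 321 mL = 1.551402 mg/mL = 1551.402 mcg/mL
Rate = 19272.6 mcg/hr ÷ 1551.402 mcg/mL = 12.4227 mL/hr
Volume infused so far = 12.4227 mL/hr × 1.1 hr = 13.66497 mL
Volume remaining = 321 − 13.66497 = 307.335 mL
New rate:
Dose = 11 mcg/kg/min × 74.7 kg = 821.7 mcg/min
821.7 mcg/min × 60 min/hr = 49302 mcg/hr
Rate = 49302 mcg/hr ÷ 1551.402 mcg/mL = 31.779 mL/hr
Time remaining = 307.335 mL ÷ 31.779 mL/hr = 9.67101 hr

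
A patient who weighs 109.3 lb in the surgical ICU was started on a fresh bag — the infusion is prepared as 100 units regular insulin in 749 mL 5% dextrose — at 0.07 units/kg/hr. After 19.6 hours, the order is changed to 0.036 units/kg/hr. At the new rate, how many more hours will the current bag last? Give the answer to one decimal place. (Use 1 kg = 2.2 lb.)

17.8 hours

Initial rate:
Weight = 109.3 lb ÷ 2.2 lb/kg = 49.68182 kg
Dose = 0.07 units/kg/hr × 49.68182 kg = 3.477727 units/hr
Concentration = 100 units ÷ 749 mL = 0.1335113 units/mL
Rate = 3.477727 units/hr ÷ 0.1335113 units/mL = 26.04818 mL/hr
Volume infused so far = 26.04818 mL/hr × 19.6 hr = 510.5443 mL
Volume remaining = 749 − 510.5443 = 238.4557 mL
New rate:
Dose = 0.036 units/kg/hr × 49.68182 kg = 1.788545 units/hr
Rate = 1.788545 units/hr ÷ 0.1335113 units/mL = 13.39621 mL/hr
Time remaining = 238.4557 mL ÷ 13.39621 mL/hr = 17.80024 hr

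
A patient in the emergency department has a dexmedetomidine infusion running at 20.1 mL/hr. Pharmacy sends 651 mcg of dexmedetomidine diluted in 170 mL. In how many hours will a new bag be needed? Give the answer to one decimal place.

Duration = 170 mL ÷ 20.1 mL/hr = 8.457711 hr

8.5 hours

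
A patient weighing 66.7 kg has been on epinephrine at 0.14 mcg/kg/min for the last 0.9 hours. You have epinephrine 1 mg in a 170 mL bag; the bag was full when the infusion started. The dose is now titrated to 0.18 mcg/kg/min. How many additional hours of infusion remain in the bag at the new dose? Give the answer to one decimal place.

0.7 hours

Initial rate:
Dose = 0.14 mcg/kg/min × 66.7 kg = 9.338 mcg/min
9.338 mcg/min × 60 min/hr = 560.28 mcg/hr
Concentration = 1 mg ÷ 170 mL = 0.005882353 mg/mL = 5.882353 mcg/mL
Rate = 560.28 mcg/hr ÷ 5.882353 mcg/mL = 95.2476 mL/hr
Volume infused so far = 95.2476 mL/hr × 0.9 hr = 85.72284 mL
Volume remaining = 170 − 85.72284 = 84.27716 mL
New rate:
Dose = 0.18 mcg/kg/min × 66.7 kg = 12.006 mcg/min
12.006 mcg/min × 60 min/hr = 720.36 mcg/hr
Rate = 720.36 mcg/hr ÷ 5.882353 mcg/mL = 122.4612 mL/hr
Time remaining = 84.27716 mL ÷ 122.4612 mL/hr = 0.6881948 hr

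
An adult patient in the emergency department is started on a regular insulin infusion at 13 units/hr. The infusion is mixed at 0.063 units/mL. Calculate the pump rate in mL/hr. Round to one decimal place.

206.3 mL/hr

Rate = 13 units/hr ÷ 0.063 units/mL = 206.3492 mL/hr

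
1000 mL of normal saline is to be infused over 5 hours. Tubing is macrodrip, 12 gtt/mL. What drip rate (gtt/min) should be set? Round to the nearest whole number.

40 gtt/min

1000 mL ÷ (5 hr × 60 = 300 min) = 3.333333 mL/min
3.333333 mL/min × 12 gtt/mL = 40 gtt/min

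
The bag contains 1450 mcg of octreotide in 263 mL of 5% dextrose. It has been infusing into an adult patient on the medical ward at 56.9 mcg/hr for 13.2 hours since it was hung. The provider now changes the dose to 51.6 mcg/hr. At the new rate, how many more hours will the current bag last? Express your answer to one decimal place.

13.5 hours

Initial rate:
Concentration = 1450 mcg ÷ 263 mL = 5.513308 mcg/mL
Rate = 56.9 mcg/hr ÷ 5.513308 mcg/mL = 10.32048 mL/hr
Volume infused so far = 10.32048 mL/hr × 13.2 hr = 136.2304 mL
Volume remaining = 263 − 136.2304 = 126.7696 mL
New rate:
Rate = 51.6 mcg/hr ÷ 5.513308 mcg/mL = 9.359172 mL/hr
Time remaining = 126.7696 mL ÷ 9.359172 mL/hr = 13.54496 hr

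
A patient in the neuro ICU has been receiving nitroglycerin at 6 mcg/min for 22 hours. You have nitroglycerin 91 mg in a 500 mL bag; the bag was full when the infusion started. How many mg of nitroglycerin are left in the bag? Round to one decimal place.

83.1 mg

6 mcg/min × 60 min/hr = 360 mcg/hr
Concentration = 91 mg ÷ 500 mL = 0.182 mg/mL = 182 mcg/mL
Rate = 360 mcg/hr ÷ 182 mcg/mL = 1.978022 mL/hr
Volume infused = 1.978022 mL/hr × 22 hr = 43.51648 mL
Volume remaining = 500 − 43.51648 = 456.4835 mL
Drug remaining = 456.4835 mL × 182 mcg/mL = 83080 mcg = 83.08 mg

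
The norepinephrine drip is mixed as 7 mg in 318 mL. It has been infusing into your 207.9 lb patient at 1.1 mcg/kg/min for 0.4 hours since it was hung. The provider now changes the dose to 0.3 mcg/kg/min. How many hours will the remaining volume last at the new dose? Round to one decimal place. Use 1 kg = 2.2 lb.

2.6 hours

Initial rate:
Weight = 207.9 lb ÷ 2.2 lb/kg = 94.5 kg
Dose = 1.1 mcg/kg/min × 94.5 kg = 103.95 mcg/min
103.95 mcg/min × 60 min/hr = 6237 mcg/hr
Concentration = 7 mg ÷ 318 mL = 0.02201258 mg/mL = 22.01258 mcg/mL
Rate = 6237 mcg/hr ÷ 22.01258 mcg/mL = 283.338 mL/hr
Volume infused so far = 283.338 mL/hr × 0.4 hr = 113.3352 mL
Volume remaining = 318 − 113.3352 = 204.6648 mL
New rate:
Dose = 0.3 mcg/kg/min × 94.5 kg = 28.35 mcg/min
28.35 mcg/min × 60 min/hr = 1701 mcg/hr
Rate = 1701 mcg/hr ÷ 22.01258 mcg/mL = 77.274 mL/hr
Time remaining = 204.6648 mL ÷ 77.274 mL/hr = 2.64856 hr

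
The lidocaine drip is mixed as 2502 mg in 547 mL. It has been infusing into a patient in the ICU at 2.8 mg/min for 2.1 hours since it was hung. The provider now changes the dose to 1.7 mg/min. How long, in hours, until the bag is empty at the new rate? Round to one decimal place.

Initial rate:
2.8 mg/min × 60 min/hr = 168 mg/hr
Concentration = 2502 mg ÷ 547 mL = 4.57404 mg/mL
Rate = 168 mg/hr ÷ 4.57404 mg/mL = 36.72902 mL/hr
Volume infused so far = 36.72902 mL/hr × 2.1 hr = 77.13094 mL
Volume remaining = 547 − 77.13094 = 469.8691 mL
New rate:
1.7 mg/min × 60 min/hr = 102 mg/hr
Rate = 102 mg/hr ÷ 4.57404 mg/mL = 22.29976 mL/hr
Time remaining = 469.8691 mL ÷ 22.29976 mL/hr = 21.07059 hr

21.1 hours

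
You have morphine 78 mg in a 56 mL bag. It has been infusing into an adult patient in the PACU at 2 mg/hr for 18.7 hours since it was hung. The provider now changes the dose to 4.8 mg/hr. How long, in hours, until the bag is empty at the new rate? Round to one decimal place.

8.5 hours

Initial rate:
Concentration = 78 mg ÷ 56 mL = 1.392857 mg/mL
Rate = 2 mg/hr ÷ 1.392857 mg/mL = 1.435897 mL/hr
Volume infused so far = 1.435897 mL/hr × 18.7 hr = 26.85128 mL
Volume remaining = 56 − 26.85128 = 29.14872 mL
New rate:
Rate = 4.8 mg/hr ÷ 1.392857 mg/mL = 3.446154 mL/hr
Time remaining = 29.14872 mL ÷ 3.446154 mL/hr = 8.458333 hr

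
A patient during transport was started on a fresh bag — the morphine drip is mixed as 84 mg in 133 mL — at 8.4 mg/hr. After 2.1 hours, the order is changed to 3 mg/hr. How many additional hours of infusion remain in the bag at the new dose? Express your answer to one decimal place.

22.1 hours

Initial rate:
Concentration = 84 mg ÷ 133 mL = 0.6315789 mg/mL
Rate = 8.4 mg/hr ÷ 0.6315789 mg/mL = 13.3 mL/hr
Volume infused so far = 13.3 mL/hr × 2.1 hr = 27.93 mL
Volume remaining = 133 − 27.93 = 105.07 mL
New rate:
Rate = 3 mg/hr ÷ 0.6315789 mg/mL = 4.75 mL/hr
Time remaining = 105.07 mL ÷ 4.75 mL/hr = 22.12 hr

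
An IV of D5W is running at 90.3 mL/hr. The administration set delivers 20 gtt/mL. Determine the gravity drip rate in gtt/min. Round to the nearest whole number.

30 gtt/min

90.3 mL/hr ÷ 60 min/hr = 1.505 mL/min
1.505 mL/min × 20 gtt/mL = 30.1 gtt/min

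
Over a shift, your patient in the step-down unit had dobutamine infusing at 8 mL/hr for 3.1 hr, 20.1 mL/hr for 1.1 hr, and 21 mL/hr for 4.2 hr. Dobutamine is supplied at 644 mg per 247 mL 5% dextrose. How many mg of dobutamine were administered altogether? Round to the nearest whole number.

Concentration = 644 mg ÷ 247 mL = 2.607287 mg/mL
Stage 1: 8 mL/hr × 3.1 hr = 24.8 mL → 24.8 mL × 2.607287 mg/mL = 64.66073 mg
Stage 2: 20.1 mL/hr × 1.1 hr = 22.11 mL → 22.11 mL × 2.607287 mg/mL = 57.64713 mg
Stage 3: 21 mL/hr × 4.2 hr = 88.2 mL → 88.2 mL × 2.607287 mg/mL = 229.9628 mg
Total = 64.66073 + 57.64713 + 229.9628 = 352.2706 mg

352 mg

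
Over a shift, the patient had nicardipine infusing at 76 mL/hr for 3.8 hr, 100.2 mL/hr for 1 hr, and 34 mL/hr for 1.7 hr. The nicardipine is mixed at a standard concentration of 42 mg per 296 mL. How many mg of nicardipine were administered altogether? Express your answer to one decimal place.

63.4 mg

Concentration = 42 mg ÷ 296 mL = 0.1418919 mg/mL
Stage 1: 76 mL/hr × 3.8 hr = 288.8 mL → 288.8 mL × 0.1418919 mg/mL = 40.97838 mg
Stage 2: 100.2 mL/hr × 1 hr = 100.2 mL → 100.2 mL × 0.1418919 mg/mL = 14.21757 mg
Stage 3: 34 mL/hr × 1.7 hr = 57.8 mL → 57.8 mL × 0.1418919 mg/mL = 8.201351 mg
Total = 40.97838 + 14.21757 + 8.201351 = 63.3973 mg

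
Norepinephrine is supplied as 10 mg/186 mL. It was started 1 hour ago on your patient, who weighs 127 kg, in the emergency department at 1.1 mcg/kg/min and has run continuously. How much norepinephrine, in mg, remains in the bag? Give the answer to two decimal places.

Dose = 1.1 mcg/kg/min × 127 kg = 139.7 mcg/min
139.7 mcg/min × 60 min/hr = 8382 mcg/hr
Concentration = 10 mg ÷ 186 mL = 0.05376344 mg/mL = 53.76344 mcg/mL
Rate = 8382 mcg/hr ÷ 53.76344 mcg/mL = 155.9052 mL/hr
Volume infused = 155.9052 mL/hr × 1 hr = 155.9052 mL
Volume remaining = 186 − 155.9052 = 30.0948 mL
Drug remaining = 30.0948 mL × 53.76344 mcg/mL = 1618 mcg = 1.618 mg

1.62 mg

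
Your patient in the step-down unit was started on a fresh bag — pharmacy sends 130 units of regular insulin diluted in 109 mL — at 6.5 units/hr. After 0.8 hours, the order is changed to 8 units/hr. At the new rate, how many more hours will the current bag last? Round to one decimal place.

Initial rate:
Concentration = 130 units ÷ 109 mL = 1.192661 units/mL
Rate = 6.5 units/hr ÷ 1.192661 units/mL = 5.45 mL/hr
Volume infused so far = 5.45 mL/hr × 0.8 hr = 4.36 mL
Volume remaining = 109 − 4.36 = 104.64 mL
New rate:
Rate = 8 units/hr ÷ 1.192661 units/mL = 6.707692 mL/hr
Time remaining = 104.64 mL ÷ 6.707692 mL/hr = 15.6 hr

15.6 hours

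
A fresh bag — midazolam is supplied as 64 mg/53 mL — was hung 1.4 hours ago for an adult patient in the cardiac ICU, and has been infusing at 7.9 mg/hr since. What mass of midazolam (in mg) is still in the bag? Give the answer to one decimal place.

Concentration = 64 mg ÷ 53 mL = 1.207547 mg/mL
Rate = 7.9 mg/hr ÷ 1.207547 mg/mL = 6.542187 mL/hr
Volume infused = 6.542187 mL/hr × 1.4 hr = 9.159062 mL
Volume remaining = 53 − 9.159062 = 43.84094 mL
Drug remaining = 43.84094 mL × 1.207547 mg/mL = 52.94 mg

52.9 mg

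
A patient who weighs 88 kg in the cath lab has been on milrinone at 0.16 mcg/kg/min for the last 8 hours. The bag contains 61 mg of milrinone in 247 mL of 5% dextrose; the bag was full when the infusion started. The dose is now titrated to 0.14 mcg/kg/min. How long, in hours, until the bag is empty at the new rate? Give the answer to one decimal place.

Initial rate:
Dose = 0.16 mcg/kg/min × 88 kg = 14.08 mcg/min
14.08 mcg/min × 60 min/hr = 844.8 mcg/hr
Concentration = 61 mg ÷ 247 mL = 0.2469636 mg/mL = 246.9636 mcg/mL
Rate = 844.8 mcg/hr ÷ 246.9636 mcg/mL = 3.420748 mL/hr
Volume infused so far = 3.420748 mL/hr × 8 hr = 27.36598 mL
Volume remaining = 247 − 27.36598 = 219.634 mL
New rate:
Dose = 0.14 mcg/kg/min × 88 kg = 12.32 mcg/min
12.32 mcg/min × 60 min/hr = 739.2 mcg/hr
Rate = 739.2 mcg/hr ÷ 246.9636 mcg/mL = 2.993154 mL/hr
Time remaining = 219.634 mL ÷ 2.993154 mL/hr = 73.37879 hr

73.4 hours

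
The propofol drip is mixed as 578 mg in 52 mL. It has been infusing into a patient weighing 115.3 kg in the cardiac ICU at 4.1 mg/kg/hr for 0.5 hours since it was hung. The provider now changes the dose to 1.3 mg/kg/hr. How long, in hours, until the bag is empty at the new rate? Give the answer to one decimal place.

2.3 hours

Initial rate:
Dose = 4.1 mg/kg/hr × 115.3 kg = 472.73 mg/hr
Concentration = 578 mg ÷ 52 mL = 11.11538 mg/mL
Rate = 472.73 mg/hr ÷ 11.11538 mg/mL = 42.52934 mL/hr
Volume infused so far = 42.52934 mL/hr × 0.5 hr = 21.26467 mL
Volume remaining = 52 − 21.26467 = 30.73533 mL
New rate:
Dose = 1.3 mg/kg/hr × 115.3 kg = 149.89 mg/hr
Rate = 149.89 mg/hr ÷ 11.11538 mg/mL = 13.48491 mL/hr
Time remaining = 30.73533 mL ÷ 13.48491 mL/hr = 2.279238 hr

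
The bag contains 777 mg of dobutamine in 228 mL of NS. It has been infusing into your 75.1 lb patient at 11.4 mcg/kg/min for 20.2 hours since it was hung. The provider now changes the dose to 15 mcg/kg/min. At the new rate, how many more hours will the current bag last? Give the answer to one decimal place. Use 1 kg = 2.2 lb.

9.9 hours

Initial rate:
Weight = 75.1 lb ÷ 2.2 lb/kg = 34.13636 kg
Dose = 11.4 mcg/kg/min × 34.13636 kg = 389.1545 mcg/min
389.1545 mcg/min × 60 min/hr = 23349.27 mcg/hr
Concentration = 777 mg ÷ 228 mL = 3.407895 mg/mL = 3407.895 mcg/mL
Rate = 23349.27 mcg/hr ÷ 3407.895 mcg/mL = 6.851524 mL/hr
Volume infused so far = 6.851524 mL/hr × 20.2 hr = 138.4008 mL
Volume remaining = 228 − 138.4008 = 89.59921 mL
New rate:
Dose = 15 mcg/kg/min × 34.13636 kg = 512.0455 mcg/min
512.0455 mcg/min × 60 min/hr = 30722.73 mcg/hr
Rate = 30722.73 mcg/hr ÷ 3407.895 mcg/mL = 9.015163 mL/hr
Time remaining = 89.59921 mL ÷ 9.015163 mL/hr = 9.938723 hr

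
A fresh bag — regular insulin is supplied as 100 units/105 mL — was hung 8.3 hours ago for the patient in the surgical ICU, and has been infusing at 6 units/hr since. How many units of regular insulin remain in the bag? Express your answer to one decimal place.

Concentration = 100 units ÷ 105 mL = 0.952381 units/mL
Rate = 6 units/hr ÷ 0.952381 units/mL = 6.3 mL/hr
Volume infused = 6.3 mL/hr × 8.3 hr = 52.29 mL
Volume remaining = 105 − 52.29 = 52.71 mL
Drug remaining = 52.71 mL × 0.952381 units/mL = 50.2 units

50.2 units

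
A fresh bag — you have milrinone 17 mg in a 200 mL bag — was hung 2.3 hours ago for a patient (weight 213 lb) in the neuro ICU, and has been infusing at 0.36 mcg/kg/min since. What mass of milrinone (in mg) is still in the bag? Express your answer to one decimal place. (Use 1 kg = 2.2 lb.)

Weight = 213 lb ÷ 2.2 lb/kg = 96.81818 kg
Dose = 0.36 mcg/kg/min × 96.81818 kg = 34.85455 mcg/min
34.85455 mcg/min × 60 min/hr = 2091.273 mcg/hr
Concentration = 17 mg ÷ 200 mL = 0.085 mg/mL = 85 mcg/mL
Rate = 2091.273 mcg/hr ÷ 85 mcg/mL = 24.60321 mL/hr
Volume infused = 24.60321 mL/hr × 2.3 hr = 56.58738 mL
Volume remaining = 200 − 56.58738 = 143.4126 mL
Drug remaining = 143.4126 mL × 85 mcg/mL = 12190.07 mcg = 12.19007 mg

12.2 mg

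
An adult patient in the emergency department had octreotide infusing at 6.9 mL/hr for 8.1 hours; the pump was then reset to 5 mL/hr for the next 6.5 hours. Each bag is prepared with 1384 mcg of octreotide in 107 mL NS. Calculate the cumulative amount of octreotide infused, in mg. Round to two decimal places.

1.14 mg

Concentration = 1384 mcg ÷ 107 mL = 12.93458 mcg/mL
Stage 1: 6.9 mL/hr × 8.1 hr = 55.89 mL → 55.89 mL × 12.93458 mcg/mL = 722.9136 mcg
Stage 2: 5 mL/hr × 6.5 hr = 32.5 mL → 32.5 mL × 12.93458 mcg/mL = 420.3738 mcg
Total = 722.9136 + 420.3738 = 1143.287 mcg = 1.143287 mg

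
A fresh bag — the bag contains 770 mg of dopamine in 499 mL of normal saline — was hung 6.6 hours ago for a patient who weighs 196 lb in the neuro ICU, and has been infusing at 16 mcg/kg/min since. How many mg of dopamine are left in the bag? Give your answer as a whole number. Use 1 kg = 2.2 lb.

206 mg

Weight = 196 lb ÷ 2.2 lb/kg = 89.09091 kg
Dose = 16 mcg/kg/min × 89.09091 kg = 1425.455 mcg/min
1425.455 mcg/min × 60 min/hr = 85527.27 mcg/hr
Concentration = 770 mg ÷ 499 mL = 1.543086 mg/mL = 1543.086 mcg/mL
Rate = 85527.27 mcg/hr ÷ 1543.086 mcg/mL = 55.42612 mL/hr
Volume infused = 55.42612 mL/hr × 6.6 hr = 365.8124 mL
Volume remaining = 499 − 365.8124 = 133.1876 mL
Drug remaining = 133.1876 mL × 1543.086 mcg/mL = 205520 mcg = 205.52 mg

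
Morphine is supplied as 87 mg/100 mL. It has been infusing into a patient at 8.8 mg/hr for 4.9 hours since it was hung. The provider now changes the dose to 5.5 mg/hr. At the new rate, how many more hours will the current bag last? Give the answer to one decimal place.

8.0 hours

Initial rate:
Concentration = 87 mg ÷ 100 mL = 0.87 mg/mL
Rate = 8.8 mg/hr ÷ 0.87 mg/mL = 10.11494 mL/hr
Volume infused so far = 10.11494 mL/hr × 4.9 hr = 49.56322 mL
Volume remaining = 100 − 49.56322 = 50.43678 mL
New rate:
Rate = 5.5 mg/hr ÷ 0.87 mg/mL = 6.321839 mL/hr
Time remaining = 50.43678 mL ÷ 6.321839 mL/hr = 7.978182 hr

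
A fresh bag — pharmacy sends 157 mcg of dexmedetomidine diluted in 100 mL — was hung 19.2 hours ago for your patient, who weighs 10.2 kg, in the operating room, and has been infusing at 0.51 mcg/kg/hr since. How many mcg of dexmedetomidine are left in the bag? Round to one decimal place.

Dose = 0.51 mcg/kg/hr × 10.2 kg = 5.202 mcg/hr
Concentration = 157 mcg ÷ 100 mL = 1.57 mcg/mL
Rate = 5.202 mcg/hr ÷ 1.57 mcg/mL = 3.313376 mL/hr
Volume infused = 3.313376 mL/hr × 19.2 hr = 63.61682 mL
Volume remaining = 100 − 63.61682 = 36.38318 mL
Drug remaining = 36.38318 mL × 1.57 mcg/mL = 57.1216 mcg

57.1 mcg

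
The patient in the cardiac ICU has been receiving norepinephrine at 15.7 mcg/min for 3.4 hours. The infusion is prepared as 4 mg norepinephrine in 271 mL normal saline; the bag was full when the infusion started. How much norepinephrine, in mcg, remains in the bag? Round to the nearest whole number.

15.7 mcg/min × 60 min/hr = 942 mcg/hr
Concentration = 4 mg ÷ 271 mL = 0.01476015 mg/mL = 14.76015 mcg/mL
Rate = 942 mcg/hr ÷ 14.76015 mcg/mL = 63.8205 mL/hr
Volume infused = 63.8205 mL/hr × 3.4 hr = 216.9897 mL
Volume remaining = 271 − 216.9897 = 54.0103 mL
Drug remaining = 54.0103 mL × 14.76015 mcg/mL = 797.2 mcg

797 mcg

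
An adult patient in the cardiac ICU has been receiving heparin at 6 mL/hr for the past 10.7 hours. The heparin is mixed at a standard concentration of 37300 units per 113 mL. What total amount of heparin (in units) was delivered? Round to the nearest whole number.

Concentration = 37300 units ÷ 113 mL = 330.0885 units/mL
Drug rate = 6 mL/hr × 330.0885 units/mL = 1980.531 units/hr
Total = 1980.531 units/hr × 10.7 hr = 21191.68 units

21192 units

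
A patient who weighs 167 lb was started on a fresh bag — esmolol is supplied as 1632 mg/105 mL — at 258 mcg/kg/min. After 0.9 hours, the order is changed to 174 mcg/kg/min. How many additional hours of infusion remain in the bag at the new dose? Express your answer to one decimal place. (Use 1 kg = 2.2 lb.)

Initial rate:
Weight = 167 lb ÷ 2.2 lb/kg = 75.90909 kg
Dose = 258 mcg/kg/min × 75.90909 kg = 19584.55 mcg/min
19584.55 mcg/min × 60 min/hr = 1175073 mcg/hr
Concentration = 1632 mg ÷ 105 mL = 15.54286 mg/mL = 15542.86 mcg/mL
Rate = 1175073 mcg/hr ÷ 15542.86 mcg/mL = 75.60211 mL/hr
Volume infused so far = 75.60211 mL/hr × 0.9 hr = 68.0419 mL
Volume remaining = 105 − 68.0419 = 36.9581 mL
New rate:
Dose = 174 mcg/kg/min × 75.90909 kg = 13208.18 mcg/min
13208.18 mcg/min × 60 min/hr = 792490.9 mcg/hr
Rate = 792490.9 mcg/hr ÷ 15542.86 mcg/mL = 50.98747 mL/hr
Time remaining = 36.9581 mL ÷ 50.98747 mL/hr = 0.7248469 hr

0.7 hours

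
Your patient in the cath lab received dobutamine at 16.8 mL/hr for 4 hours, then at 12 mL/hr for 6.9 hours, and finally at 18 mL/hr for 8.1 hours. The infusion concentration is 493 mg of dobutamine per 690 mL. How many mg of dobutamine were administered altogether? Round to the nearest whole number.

Concentration = 493 mg ÷ 690 mL = 0.7144928 mg/mL
Stage 1: 16.8 mL/hr × 4 hr = 67.2 mL → 67.2 mL × 0.7144928 mg/mL = 48.01391 mg
Stage 2: 12 mL/hr × 6.9 hr = 82.8 mL → 82.8 mL × 0.7144928 mg/mL = 59.16 mg
Stage 3: 18 mL/hr × 8.1 hr = 145.8 mL → 145.8 mL × 0.7144928 mg/mL = 104.173 mg
Total = 48.01391 + 59.16 + 104.173 = 211.347 mg

211 mg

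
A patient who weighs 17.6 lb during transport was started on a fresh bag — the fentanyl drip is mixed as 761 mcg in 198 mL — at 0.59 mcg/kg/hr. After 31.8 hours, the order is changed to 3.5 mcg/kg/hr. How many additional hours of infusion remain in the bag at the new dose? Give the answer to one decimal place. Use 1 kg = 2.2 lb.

21.8 hours

Initial rate:
Weight = 17.6 lb ÷ 2.2 lb/kg = 8 kg
Dose = 0.59 mcg/kg/hr × 8 kg = 4.72 mcg/hr
Concentration = 761 mcg ÷ 198 mL = 3.843434 mcg/mL
Rate = 4.72 mcg/hr ÷ 3.843434 mcg/mL = 1.228068 mL/hr
Volume infused so far = 1.228068 mL/hr × 31.8 hr = 39.05257 mL
Volume remaining = 198 − 39.05257 = 158.9474 mL
New rate:
Dose = 3.5 mcg/kg/hr × 8 kg = 28 mcg/hr
Rate = 28 mcg/hr ÷ 3.843434 mcg/mL = 7.285151 mL/hr
Time remaining = 158.9474 mL ÷ 7.285151 mL/hr = 21.818 hr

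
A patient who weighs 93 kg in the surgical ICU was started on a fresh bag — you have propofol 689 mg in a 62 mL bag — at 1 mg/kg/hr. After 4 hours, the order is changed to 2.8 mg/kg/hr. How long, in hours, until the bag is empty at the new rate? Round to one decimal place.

1.2 hours

Initial rate:
Dose = 1 mg/kg/hr × 93 kg = 93 mg/hr
Concentration = 689 mg ÷ 62 mL = 11.1129 mg/mL
Rate = 93 mg/hr ÷ 11.1129 mg/mL = 8.36865 mL/hr
Volume infused so far = 8.36865 mL/hr × 4 hr = 33.4746 mL
Volume remaining = 62 − 33.4746 = 28.5254 mL
New rate:
Dose = 2.8 mg/kg/hr × 93 kg = 260.4 mg/hr
Rate = 260.4 mg/hr ÷ 11.1129 mg/mL = 23.43222 mL/hr
Time remaining = 28.5254 mL ÷ 23.43222 mL/hr = 1.217358 hr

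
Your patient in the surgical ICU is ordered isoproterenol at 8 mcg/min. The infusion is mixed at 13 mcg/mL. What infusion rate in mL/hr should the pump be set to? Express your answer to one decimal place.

36.9 mL/hr

8 mcg/min × 60 min/hr = 480 mcg/hr
Rate = 480 mcg/hr ÷ 13 mcg/mL = 36.92308 mL/hr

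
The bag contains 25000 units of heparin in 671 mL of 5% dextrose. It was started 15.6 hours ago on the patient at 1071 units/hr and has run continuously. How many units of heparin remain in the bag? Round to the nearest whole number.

Concentration = 25000 units ÷ 671 mL = 37.25782 units/mL
Rate = 1071 units/hr ÷ 37.25782 units/mL = 28.74564 mL/hr
Volume infused = 28.74564 mL/hr × 15.6 hr = 448.432 mL
Volume remaining = 671 − 448.432 = 222.568 mL
Drug remaining = 222.568 mL × 37.25782 units/mL = 8292.4 units

8292 units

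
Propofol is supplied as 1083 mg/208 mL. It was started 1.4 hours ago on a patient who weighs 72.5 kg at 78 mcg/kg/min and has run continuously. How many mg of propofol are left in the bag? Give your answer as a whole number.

608 mg

Dose = 78 mcg/kg/min × 72.5 kg = 5655 mcg/min
5655 mcg/min × 60 min/hr = 339300 mcg/hr
Concentration = 1083 mg ÷ 208 mL = 5.206731 mg/mL = 5206.731 mcg/mL
Rate = 339300 mcg/hr ÷ 5206.731 mcg/mL = 65.16565 mL/hr
Volume infused = 65.16565 mL/hr × 1.4 hr = 91.23191 mL
Volume remaining = 208 − 91.23191 = 116.7681 mL
Drug remaining = 116.7681 mL × 5206.731 mcg/mL = 607980 mcg = 607.98 mg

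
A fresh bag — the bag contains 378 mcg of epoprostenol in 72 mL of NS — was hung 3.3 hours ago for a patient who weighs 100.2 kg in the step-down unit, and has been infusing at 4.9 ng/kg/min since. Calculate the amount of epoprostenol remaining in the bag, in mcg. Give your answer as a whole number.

Dose = 4.9 ng/kg/min × 100.2 kg = 490.98 ng/min
490.98 ng/min × 60 min/hr = 29458.8 ng/hr
Concentration = 378 mcg ÷ 72 mL = 5.25 mcg/mL = 5250 ng/mL
Rate = 29458.8 ng/hr ÷ 5250 ng/mL = 5.6112 mL/hr
Volume infused = 5.6112 mL/hr × 3.3 hr = 18.51696 mL
Volume remaining = 72 − 18.51696 = 53.48304 mL
Drug remaining = 53.48304 mL × 5250 ng/mL = 280786 ng = 280.786 mcg

281 mcg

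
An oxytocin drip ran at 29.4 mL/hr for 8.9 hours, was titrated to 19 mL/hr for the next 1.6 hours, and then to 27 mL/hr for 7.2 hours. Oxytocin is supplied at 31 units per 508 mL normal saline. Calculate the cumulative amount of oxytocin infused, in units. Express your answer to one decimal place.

29.7 units

Concentration = 31 units ÷ 508 mL = 0.06102362 units/mL
Stage 1: 29.4 mL/hr × 8.9 hr = 261.66 mL → 261.66 mL × 0.06102362 units/mL = 15.96744 units
Stage 2: 19 mL/hr × 1.6 hr = 30.4 mL → 30.4 mL × 0.06102362 units/mL = 1.855118 units
Stage 3: 27 mL/hr × 7.2 hr = 194.4 mL → 194.4 mL × 0.06102362 units/mL = 11.86299 units
Total = 15.96744 + 1.855118 + 11.86299 = 29.68555 units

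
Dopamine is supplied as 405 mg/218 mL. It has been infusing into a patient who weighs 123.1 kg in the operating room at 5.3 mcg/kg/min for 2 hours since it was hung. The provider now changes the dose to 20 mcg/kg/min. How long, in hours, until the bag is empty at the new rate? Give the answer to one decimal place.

2.2 hours

Initial rate:
Dose = 5.3 mcg/kg/min × 123.1 kg = 652.43 mcg/min
652.43 mcg/min × 60 min/hr = 39145.8 mcg/hr
Concentration = 405 mg ÷ 218 mL = 1.857798 mg/mL = 1857.798 mcg/mL
Rate = 39145.8 mcg/hr ÷ 1857.798 mcg/mL = 21.07107 mL/hr
Volume infused so far = 21.07107 mL/hr × 2 hr = 42.14215 mL
Volume remaining = 218 − 42.14215 = 175.8579 mL
New rate:
Dose = 20 mcg/kg/min × 123.1 kg = 2462 mcg/min
2462 mcg/min × 60 min/hr = 147720 mcg/hr
Rate = 147720 mcg/hr ÷ 1857.798 mcg/mL = 79.51348 mL/hr
Time remaining = 175.8579 mL ÷ 79.51348 mL/hr = 2.211673 hr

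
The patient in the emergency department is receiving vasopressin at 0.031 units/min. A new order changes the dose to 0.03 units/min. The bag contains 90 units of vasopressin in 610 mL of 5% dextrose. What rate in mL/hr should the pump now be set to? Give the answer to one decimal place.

0.03 units/min × 60 min/hr = 1.8 units/hr
Concentration = 90 units ÷ 610 mL = 0.147541 units/mL
Rate = 1.8 units/hr ÷ 0.147541 units/mL = 12.2 mL/hr

12.2 mL/hr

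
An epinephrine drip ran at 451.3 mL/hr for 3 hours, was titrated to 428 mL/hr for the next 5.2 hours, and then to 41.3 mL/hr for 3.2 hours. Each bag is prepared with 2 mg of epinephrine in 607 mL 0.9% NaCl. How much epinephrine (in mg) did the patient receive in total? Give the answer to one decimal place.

Concentration = 2 mg ÷ 607 mL = 0.003294893 mg/mL
Stage 1: 451.3 mL/hr × 3 hr = 1353.9 mL → 1353.9 mL × 0.003294893 mg/mL = 4.460956 mg
Stage 2: 428 mL/hr × 5.2 hr = 2225.6 mL → 2225.6 mL × 0.003294893 mg/mL = 7.333114 mg
Stage 3: 41.3 mL/hr × 3.2 hr = 132.16 mL → 132.16 mL × 0.003294893 mg/mL = 0.435453 mg
Total = 4.460956 + 7.333114 + 0.435453 = 12.22952 mg

12.2 mg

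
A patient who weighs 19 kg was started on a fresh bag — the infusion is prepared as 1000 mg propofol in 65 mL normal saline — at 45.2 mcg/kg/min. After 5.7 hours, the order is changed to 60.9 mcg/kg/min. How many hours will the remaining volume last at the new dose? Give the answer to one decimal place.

Initial rate:
Dose = 45.2 mcg/kg/min × 19 kg = 858.8 mcg/min
858.8 mcg/min × 60 min/hr = 51528 mcg/hr
Concentration = 1000 mg ÷ 65 mL = 15.38462 mg/mL = 15384.62 mcg/mL
Rate = 51528 mcg/hr ÷ 15384.62 mcg/mL = 3.34932 mL/hr
Volume infused so far = 3.34932 mL/hr × 5.7 hr = 19.09112 mL
Volume remaining = 65 − 19.09112 = 45.90888 mL
New rate:
Dose = 60.9 mcg/kg/min × 19 kg = 1157.1 mcg/min
1157.1 mcg/min × 60 min/hr = 69426 mcg/hr
Rate = 69426 mcg/hr ÷ 15384.62 mcg/mL = 4.51269 mL/hr
Time remaining = 45.90888 mL ÷ 4.51269 mL/hr = 10.17328 hr

10.2 hours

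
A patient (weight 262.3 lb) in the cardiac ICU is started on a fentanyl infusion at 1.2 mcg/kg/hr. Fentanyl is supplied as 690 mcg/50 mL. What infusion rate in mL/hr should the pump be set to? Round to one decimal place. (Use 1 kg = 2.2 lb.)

10.4 mL/hr

Weight = 262.3 lb ÷ 2.2 lb/kg = 119.2273 kg
Dose = 1.2 mcg/kg/hr × 119.2273 kg = 143.0727 mcg/hr
Concentration = 690 mcg ÷ 50 mL = 13.8 mcg/mL
Rate = 143.0727 mcg/hr ÷ 13.8 mcg/mL = 10.36759 mL/hr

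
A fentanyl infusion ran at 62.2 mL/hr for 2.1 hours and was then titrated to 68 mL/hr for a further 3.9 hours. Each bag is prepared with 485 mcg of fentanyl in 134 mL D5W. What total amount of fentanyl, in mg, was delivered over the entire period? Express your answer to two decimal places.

Concentration = 485 mcg ÷ 134 mL = 3.619403 mcg/mL
Stage 1: 62.2 mL/hr × 2.1 hr = 130.62 mL → 130.62 mL × 3.619403 mcg/mL = 472.7664 mcg
Stage 2: 68 mL/hr × 3.9 hr = 265.2 mL → 265.2 mL × 3.619403 mcg/mL = 959.8657 mcg
Total = 472.7664 + 959.8657 = 1432.632 mcg = 1.432632 mg

1.43 mg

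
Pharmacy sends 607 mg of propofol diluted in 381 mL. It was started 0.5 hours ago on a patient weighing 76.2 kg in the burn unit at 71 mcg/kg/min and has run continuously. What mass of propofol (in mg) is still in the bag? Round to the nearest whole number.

445 mg

Dose = 71 mcg/kg/min × 76.2 kg = 5410.2 mcg/min
5410.2 mcg/min × 60 min/hr = 324612 mcg/hr
Concentration = 607 mg ÷ 381 mL = 1.593176 mg/mL = 1593.176 mcg/mL
Rate = 324612 mcg/hr ÷ 1593.176 mcg/mL = 203.7515 mL/hr
Volume infused = 203.7515 mL/hr × 0.5 hr = 101.8758 mL
Volume remaining = 381 − 101.8758 = 279.1242 mL
Drug remaining = 279.1242 mL × 1593.176 mcg/mL = 444694 mcg = 444.694 mg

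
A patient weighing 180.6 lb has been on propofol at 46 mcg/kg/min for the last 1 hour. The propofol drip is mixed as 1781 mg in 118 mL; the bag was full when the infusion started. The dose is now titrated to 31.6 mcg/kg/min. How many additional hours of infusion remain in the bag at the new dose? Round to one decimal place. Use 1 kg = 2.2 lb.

Initial rate:
Weight = 180.6 lb ÷ 2.2 lb/kg = 82.09091 kg
Dose = 46 mcg/kg/min × 82.09091 kg = 3776.182 mcg/min
3776.182 mcg/min × 60 min/hr = 226570.9 mcg/hr
Concentration = 1781 mg ÷ 118 mL = 15.09322 mg/mL = 15093.22 mcg/mL
Rate = 226570.9 mcg/hr ÷ 15093.22 mcg/mL = 15.01144 mL/hr
Volume infused so far = 15.01144 mL/hr × 1 hr = 15.01144 mL
Volume remaining = 118 − 15.01144 = 102.9886 mL
New rate:
Dose = 31.6 mcg/kg/min × 82.09091 kg = 2594.073 mcg/min
2594.073 mcg/min × 60 min/hr = 155644.4 mcg/hr
Rate = 155644.4 mcg/hr ÷ 15093.22 mcg/mL = 10.3122 mL/hr
Time remaining = 102.9886 mL ÷ 10.3122 mL/hr = 9.987057 hr

10.0 hours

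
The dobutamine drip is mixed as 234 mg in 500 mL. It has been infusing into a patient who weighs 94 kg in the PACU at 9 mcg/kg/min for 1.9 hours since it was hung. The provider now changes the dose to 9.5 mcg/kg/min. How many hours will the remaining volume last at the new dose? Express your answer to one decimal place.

Initial rate:
Dose = 9 mcg/kg/min × 94 kg = 846 mcg/min
846 mcg/min × 60 min/hr = 50760 mcg/hr
Concentration = 234 mg ÷ 500 mL = 0.468 mg/mL = 468 mcg/mL
Rate = 50760 mcg/hr ÷ 468 mcg/mL = 108.4615 mL/hr
Volume infused so far = 108.4615 mL/hr × 1.9 hr = 206.0769 mL
Volume remaining = 500 − 206.0769 = 293.9231 mL
New rate:
Dose = 9.5 mcg/kg/min × 94 kg = 893 mcg/min
893 mcg/min × 60 min/hr = 53580 mcg/hr
Rate = 53580 mcg/hr ÷ 468 mcg/mL = 114.4872 mL/hr
Time remaining = 293.9231 mL ÷ 114.4872 mL/hr = 2.567301 hr

2.6 hours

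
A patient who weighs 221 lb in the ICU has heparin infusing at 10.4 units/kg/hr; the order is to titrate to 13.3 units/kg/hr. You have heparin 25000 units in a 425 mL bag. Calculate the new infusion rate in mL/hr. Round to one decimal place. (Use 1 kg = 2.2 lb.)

Weight = 221 lb ÷ 2.2 lb/kg = 100.4545 kg
Dose = 13.3 units/kg/hr × 100.4545 kg = 1336.045 units/hr
Concentration = 25000 units ÷ 425 mL = 58.82353 units/mL
Rate = 1336.045 units/hr ÷ 58.82353 units/mL = 22.71277 mL/hr

22.7 mL/hr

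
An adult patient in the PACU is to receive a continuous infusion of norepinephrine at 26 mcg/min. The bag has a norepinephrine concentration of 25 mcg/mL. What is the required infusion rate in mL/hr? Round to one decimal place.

26 mcg/min × 60 min/hr = 1560 mcg/hr
Rate = 1560 mcg/hr ÷ 25 mcg/mL = 62.4 mL/hr

62.4 mL/hr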